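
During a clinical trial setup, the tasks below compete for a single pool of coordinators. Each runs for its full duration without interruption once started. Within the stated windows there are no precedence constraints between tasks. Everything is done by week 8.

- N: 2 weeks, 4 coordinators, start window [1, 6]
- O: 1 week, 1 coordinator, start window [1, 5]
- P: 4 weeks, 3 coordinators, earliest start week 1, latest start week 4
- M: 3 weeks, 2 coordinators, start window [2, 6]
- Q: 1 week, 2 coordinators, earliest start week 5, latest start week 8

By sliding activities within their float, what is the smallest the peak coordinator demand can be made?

5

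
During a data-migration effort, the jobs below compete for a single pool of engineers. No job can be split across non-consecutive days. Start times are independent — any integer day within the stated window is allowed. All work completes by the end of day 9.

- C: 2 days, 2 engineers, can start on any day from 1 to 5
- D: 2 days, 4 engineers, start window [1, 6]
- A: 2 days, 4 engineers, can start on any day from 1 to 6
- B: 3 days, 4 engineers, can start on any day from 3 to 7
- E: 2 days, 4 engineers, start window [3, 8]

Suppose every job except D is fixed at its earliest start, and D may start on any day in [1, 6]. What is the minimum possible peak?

D@1: d1:10  d2:10  d3:8  d4:8  d5:4  d6:0  d7:0  d8:0  d9:0 → peak 10
D@2: d1:6  d2:10  d3:12  d4:8  d5:4  d6:0  d7:0  d8:0  d9:0 → peak 12
D@3: d1:6  d2:6  d3:12  d4:12  d5:4  d6:0  d7:0  d8:0  d9:0 → peak 12
D@4: d1:6  d2:6  d3:8  d4:12  d5:8  d6:0  d7:0  d8:0  d9:0 → peak 12
D@5: d1:6  d2:6  d3:8  d4:8  d5:8  d6:4  d7:0  d8:0  d9:0 → peak 8
D@6: d1:6  d2:6  d3:8  d4:8  d5:4  d6:4  d7:4  d8:0  d9:0 → peak 8
Best is D@5, peak 8.

8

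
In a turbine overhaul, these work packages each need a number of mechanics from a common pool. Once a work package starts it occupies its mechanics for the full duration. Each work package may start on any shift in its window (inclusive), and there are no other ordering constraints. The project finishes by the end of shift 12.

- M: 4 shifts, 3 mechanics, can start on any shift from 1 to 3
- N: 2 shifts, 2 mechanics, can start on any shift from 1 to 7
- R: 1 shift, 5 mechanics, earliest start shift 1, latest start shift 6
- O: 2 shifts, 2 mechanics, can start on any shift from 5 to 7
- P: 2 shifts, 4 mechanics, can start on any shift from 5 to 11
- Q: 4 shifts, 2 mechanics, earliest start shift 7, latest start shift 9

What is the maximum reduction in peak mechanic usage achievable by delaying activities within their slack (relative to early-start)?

5

Early-start peak: s1:10  s2:5  s3:3  s4:3  s5:6  s6:6  s7:2  s8:2  s9:2  s10:2  s11:0  s12:0 ⇒ 10.
Leveled (M@1, N@1, R@5, O@6, P@11, Q@7): s1:5  s2:5  s3:3  s4:3  s5:5  s6:2  s7:4  s8:2  s9:2  s10:2  s11:4  s12:4 ⇒ 5.
Reduction 10 − 5 = 5.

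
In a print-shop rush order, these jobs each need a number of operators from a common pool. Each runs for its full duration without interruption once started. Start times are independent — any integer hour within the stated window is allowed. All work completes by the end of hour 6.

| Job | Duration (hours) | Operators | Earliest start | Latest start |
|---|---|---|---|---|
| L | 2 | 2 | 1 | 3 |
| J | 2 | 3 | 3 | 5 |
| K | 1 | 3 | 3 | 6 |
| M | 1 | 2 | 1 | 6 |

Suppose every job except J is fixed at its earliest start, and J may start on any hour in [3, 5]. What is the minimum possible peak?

4

J@3: h1:4  h2:2  h3:6  h4:3  h5:0  h6:0 → peak 6
J@4: h1:4  h2:2  h3:3  h4:3  h5:3  h6:0 → peak 4
J@5: h1:4  h2:2  h3:3  h4:0  h5:3  h6:3 → peak 4
Best is J@4, peak 4.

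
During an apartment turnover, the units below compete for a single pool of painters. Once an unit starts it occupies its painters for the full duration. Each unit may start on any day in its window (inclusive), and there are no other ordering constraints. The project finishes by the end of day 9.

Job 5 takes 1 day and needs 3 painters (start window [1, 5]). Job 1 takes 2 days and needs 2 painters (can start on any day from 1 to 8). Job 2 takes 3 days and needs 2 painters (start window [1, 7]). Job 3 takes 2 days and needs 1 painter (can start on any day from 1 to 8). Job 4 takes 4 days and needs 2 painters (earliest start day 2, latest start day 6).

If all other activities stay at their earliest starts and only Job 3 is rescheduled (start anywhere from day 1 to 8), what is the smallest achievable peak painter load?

7

Job 3@1: d1:8  d2:7  d3:4  d4:2  d5:2  d6:0  d7:0  d8:0  d9:0 → peak 8
Job 3@2: d1:7  d2:7  d3:5  d4:2  d5:2  d6:0  d7:0  d8:0  d9:0 → peak 7
Job 3@3: d1:7  d2:6  d3:5  d4:3  d5:2  d6:0  d7:0  d8:0  d9:0 → peak 7
Job 3@4: d1:7  d2:6  d3:4  d4:3  d5:3  d6:0  d7:0  d8:0  d9:0 → peak 7
Job 3@5: d1:7  d2:6  d3:4  d4:2  d5:3  d6:1  d7:0  d8:0  d9:0 → peak 7
Job 3@6: d1:7  d2:6  d3:4  d4:2  d5:2  d6:1  d7:1  d8:0  d9:0 → peak 7
Job 3@7: d1:7  d2:6  d3:4  d4:2  d5:2  d6:0  d7:1  d8:1  d9:0 → peak 7
Job 3@8: d1:7  d2:6  d3:4  d4:2  d5:2  d6:0  d7:0  d8:1  d9:1 → peak 7
Best is Job 3@2, peak 7.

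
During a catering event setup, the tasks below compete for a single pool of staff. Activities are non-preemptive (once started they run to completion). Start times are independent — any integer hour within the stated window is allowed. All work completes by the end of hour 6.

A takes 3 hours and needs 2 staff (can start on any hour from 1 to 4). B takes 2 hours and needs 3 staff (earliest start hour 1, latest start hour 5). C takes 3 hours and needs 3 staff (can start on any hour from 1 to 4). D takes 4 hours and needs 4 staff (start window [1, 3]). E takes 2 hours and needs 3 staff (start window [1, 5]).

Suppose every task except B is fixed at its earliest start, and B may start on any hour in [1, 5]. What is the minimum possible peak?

12

B@1: h1:15  h2:15  h3:9  h4:4  h5:0  h6:0 → peak 15
B@2: h1:12  h2:15  h3:12  h4:4  h5:0  h6:0 → peak 15
B@3: h1:12  h2:12  h3:12  h4:7  h5:0  h6:0 → peak 12
B@4: h1:12  h2:12  h3:9  h4:7  h5:3  h6:0 → peak 12
B@5: h1:12  h2:12  h3:9  h4:4  h5:3  h6:3 → peak 12
Best is B@3, peak 12.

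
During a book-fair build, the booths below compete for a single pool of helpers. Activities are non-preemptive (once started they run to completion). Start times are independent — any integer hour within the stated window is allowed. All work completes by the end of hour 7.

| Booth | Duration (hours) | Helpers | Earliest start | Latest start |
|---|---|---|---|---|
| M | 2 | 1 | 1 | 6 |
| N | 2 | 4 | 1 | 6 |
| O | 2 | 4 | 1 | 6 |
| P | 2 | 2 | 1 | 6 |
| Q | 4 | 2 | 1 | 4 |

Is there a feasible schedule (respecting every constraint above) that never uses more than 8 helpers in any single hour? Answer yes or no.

yes

Schedule M@1, N@1, O@3, P@5, Q@3: h1:5  h2:5  h3:6  h4:6  h5:4  h6:4  h7:0 — peak 6 ≤ 8.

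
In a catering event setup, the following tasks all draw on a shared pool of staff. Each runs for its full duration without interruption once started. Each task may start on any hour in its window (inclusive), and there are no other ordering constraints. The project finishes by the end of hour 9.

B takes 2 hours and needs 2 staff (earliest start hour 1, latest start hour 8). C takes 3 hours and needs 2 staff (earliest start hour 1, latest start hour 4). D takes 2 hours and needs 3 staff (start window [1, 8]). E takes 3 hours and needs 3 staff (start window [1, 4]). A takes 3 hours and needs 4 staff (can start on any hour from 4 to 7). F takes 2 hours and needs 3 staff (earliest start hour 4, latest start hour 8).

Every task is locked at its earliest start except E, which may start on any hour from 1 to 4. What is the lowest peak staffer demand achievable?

10

E@1: h1:10  h2:10  h3:5  h4:7  h5:7  h6:4  h7:0  h8:0  h9:0 → peak 10
E@2: h1:7  h2:10  h3:5  h4:10  h5:7  h6:4  h7:0  h8:0  h9:0 → peak 10
E@3: h1:7  h2:7  h3:5  h4:10  h5:10  h6:4  h7:0  h8:0  h9:0 → peak 10
E@4: h1:7  h2:7  h3:2  h4:10  h5:10  h6:7  h7:0  h8:0  h9:0 → peak 10
Best is E@1, peak 10.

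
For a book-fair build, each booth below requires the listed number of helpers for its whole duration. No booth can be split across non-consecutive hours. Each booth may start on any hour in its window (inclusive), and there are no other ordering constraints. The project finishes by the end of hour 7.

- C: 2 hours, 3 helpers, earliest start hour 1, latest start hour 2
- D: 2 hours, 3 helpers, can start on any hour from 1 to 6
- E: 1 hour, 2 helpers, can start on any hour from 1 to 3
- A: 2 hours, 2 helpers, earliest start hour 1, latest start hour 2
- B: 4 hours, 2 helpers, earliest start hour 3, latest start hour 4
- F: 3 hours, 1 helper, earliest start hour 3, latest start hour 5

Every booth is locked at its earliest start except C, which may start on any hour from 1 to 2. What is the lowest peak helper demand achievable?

8

C@1: h1:10  h2:8  h3:3  h4:3  h5:3  h6:2  h7:0 → peak 10
C@2: h1:7  h2:8  h3:6  h4:3  h5:3  h6:2  h7:0 → peak 8
Best is C@2, peak 8.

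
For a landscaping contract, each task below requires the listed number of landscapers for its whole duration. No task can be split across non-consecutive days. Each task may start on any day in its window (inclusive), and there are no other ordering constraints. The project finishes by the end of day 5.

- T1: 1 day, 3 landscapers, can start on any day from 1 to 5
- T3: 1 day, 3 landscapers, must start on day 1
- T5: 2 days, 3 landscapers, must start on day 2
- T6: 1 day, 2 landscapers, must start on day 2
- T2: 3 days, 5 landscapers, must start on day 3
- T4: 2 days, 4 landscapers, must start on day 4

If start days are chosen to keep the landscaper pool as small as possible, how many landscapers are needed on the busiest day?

9

Schedule T1@1, T3@1, T5@2, T6@2, T2@3, T4@4: d1:6  d2:5  d3:8  d4:9  d5:9 — peak 9.
No arrangement of the 5 feasible schedules does better.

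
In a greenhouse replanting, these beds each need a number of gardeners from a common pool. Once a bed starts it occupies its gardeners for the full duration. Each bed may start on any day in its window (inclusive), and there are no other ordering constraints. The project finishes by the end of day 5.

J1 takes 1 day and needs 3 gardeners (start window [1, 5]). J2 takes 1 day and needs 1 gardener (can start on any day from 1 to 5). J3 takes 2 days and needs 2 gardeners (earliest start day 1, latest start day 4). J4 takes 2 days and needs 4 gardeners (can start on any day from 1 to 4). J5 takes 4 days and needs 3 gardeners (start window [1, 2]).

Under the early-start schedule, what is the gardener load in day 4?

3

At early start, day 4 has: J5.
Demand: 3 = 3.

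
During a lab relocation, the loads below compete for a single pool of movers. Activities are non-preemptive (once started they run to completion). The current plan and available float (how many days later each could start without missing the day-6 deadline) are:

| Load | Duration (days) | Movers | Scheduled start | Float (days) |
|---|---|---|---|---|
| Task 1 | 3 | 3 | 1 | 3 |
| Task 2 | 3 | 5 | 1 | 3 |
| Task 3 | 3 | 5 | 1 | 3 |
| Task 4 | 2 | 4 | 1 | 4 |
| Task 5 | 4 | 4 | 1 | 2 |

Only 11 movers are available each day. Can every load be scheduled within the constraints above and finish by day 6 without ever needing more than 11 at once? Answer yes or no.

The minimum achievable peak is 12; 11 < 12, so no feasible schedule stays within the cap.

no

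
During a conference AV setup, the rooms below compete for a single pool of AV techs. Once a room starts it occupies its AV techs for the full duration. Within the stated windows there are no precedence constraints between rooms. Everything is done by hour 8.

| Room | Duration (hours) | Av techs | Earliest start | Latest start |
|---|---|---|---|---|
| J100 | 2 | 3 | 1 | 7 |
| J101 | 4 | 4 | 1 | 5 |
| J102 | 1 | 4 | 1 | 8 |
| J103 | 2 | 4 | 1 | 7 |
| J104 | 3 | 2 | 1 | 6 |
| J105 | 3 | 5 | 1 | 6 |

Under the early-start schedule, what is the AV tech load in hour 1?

22

At early start, hour 1 has: J100, J101, J102, J103, J104, J105.
Demand: 3 + 4 + 4 + 4 + 2 + 5 = 22.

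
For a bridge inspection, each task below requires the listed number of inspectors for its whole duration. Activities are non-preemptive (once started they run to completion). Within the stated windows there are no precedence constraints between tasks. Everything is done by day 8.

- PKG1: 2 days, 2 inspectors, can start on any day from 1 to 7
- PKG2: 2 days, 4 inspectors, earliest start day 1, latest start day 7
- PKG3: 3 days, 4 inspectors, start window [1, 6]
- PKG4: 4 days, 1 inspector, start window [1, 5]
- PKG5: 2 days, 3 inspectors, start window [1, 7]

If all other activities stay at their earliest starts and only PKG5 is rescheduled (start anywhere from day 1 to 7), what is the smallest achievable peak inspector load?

11

PKG5@1: d1:14  d2:14  d3:5  d4:1  d5:0  d6:0  d7:0  d8:0 → peak 14
PKG5@2: d1:11  d2:14  d3:8  d4:1  d5:0  d6:0  d7:0  d8:0 → peak 14
PKG5@3: d1:11  d2:11  d3:8  d4:4  d5:0  d6:0  d7:0  d8:0 → peak 11
PKG5@4: d1:11  d2:11  d3:5  d4:4  d5:3  d6:0  d7:0  d8:0 → peak 11
PKG5@5: d1:11  d2:11  d3:5  d4:1  d5:3  d6:3  d7:0  d8:0 → peak 11
PKG5@6: d1:11  d2:11  d3:5  d4:1  d5:0  d6:3  d7:3  d8:0 → peak 11
PKG5@7: d1:11  d2:11  d3:5  d4:1  d5:0  d6:0  d7:3  d8:3 → peak 11
Best is PKG5@3, peak 11.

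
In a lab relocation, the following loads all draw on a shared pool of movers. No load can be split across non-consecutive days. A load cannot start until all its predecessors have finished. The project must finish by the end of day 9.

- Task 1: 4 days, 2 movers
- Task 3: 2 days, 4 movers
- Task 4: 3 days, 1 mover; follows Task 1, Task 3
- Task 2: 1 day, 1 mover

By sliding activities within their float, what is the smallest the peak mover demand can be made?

Early-start (Task 1@1, Task 3@1, Task 4@5, Task 2@1) gives peak 7: d1:7  d2:6  d3:2  d4:2  d5:1  d6:1  d7:1  d8:0  d9:0.
Shift Task 3→5, Task 4→7.
Schedule Task 1@1, Task 3@5, Task 4@7, Task 2@1: d1:3  d2:2  d3:2  d4:2  d5:4  d6:4  d7:1  d8:1  d9:1 — peak 4.

4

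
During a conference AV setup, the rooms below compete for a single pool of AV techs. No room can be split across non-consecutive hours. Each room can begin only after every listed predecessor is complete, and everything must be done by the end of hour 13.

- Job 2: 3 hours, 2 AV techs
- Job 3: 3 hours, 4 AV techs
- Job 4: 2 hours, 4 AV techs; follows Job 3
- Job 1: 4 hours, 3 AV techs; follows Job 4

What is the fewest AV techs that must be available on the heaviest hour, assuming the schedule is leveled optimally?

4

Early-start (Job 2@1, Job 3@1, Job 4@4, Job 1@6) gives peak 6: h1:6  h2:6  h3:6  h4:4  h5:4  h6:3  h7:3  h8:3  h9:3  h10:0  h11:0  h12:0  h13:0.
Shift Job 3→4, Job 4→7, Job 1→9.
Schedule Job 2@1, Job 3@4, Job 4@7, Job 1@9: h1:2  h2:2  h3:2  h4:4  h5:4  h6:4  h7:4  h8:4  h9:3  h10:3  h11:3  h12:3  h13:0 — peak 4.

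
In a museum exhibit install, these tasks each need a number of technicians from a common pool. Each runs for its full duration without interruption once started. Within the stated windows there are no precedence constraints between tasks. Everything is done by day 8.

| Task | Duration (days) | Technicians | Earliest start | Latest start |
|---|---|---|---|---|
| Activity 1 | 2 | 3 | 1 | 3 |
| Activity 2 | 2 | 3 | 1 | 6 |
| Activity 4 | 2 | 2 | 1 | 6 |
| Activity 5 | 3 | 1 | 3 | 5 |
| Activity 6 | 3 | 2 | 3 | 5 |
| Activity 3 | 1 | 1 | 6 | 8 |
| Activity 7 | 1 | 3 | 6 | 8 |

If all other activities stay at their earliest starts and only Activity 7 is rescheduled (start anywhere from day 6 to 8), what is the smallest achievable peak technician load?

Activity 7@6: d1:8  d2:8  d3:3  d4:3  d5:3  d6:4  d7:0  d8:0 → peak 8
Activity 7@7: d1:8  d2:8  d3:3  d4:3  d5:3  d6:1  d7:3  d8:0 → peak 8
Activity 7@8: d1:8  d2:8  d3:3  d4:3  d5:3  d6:1  d7:0  d8:3 → peak 8
Best is Activity 7@6, peak 8.

8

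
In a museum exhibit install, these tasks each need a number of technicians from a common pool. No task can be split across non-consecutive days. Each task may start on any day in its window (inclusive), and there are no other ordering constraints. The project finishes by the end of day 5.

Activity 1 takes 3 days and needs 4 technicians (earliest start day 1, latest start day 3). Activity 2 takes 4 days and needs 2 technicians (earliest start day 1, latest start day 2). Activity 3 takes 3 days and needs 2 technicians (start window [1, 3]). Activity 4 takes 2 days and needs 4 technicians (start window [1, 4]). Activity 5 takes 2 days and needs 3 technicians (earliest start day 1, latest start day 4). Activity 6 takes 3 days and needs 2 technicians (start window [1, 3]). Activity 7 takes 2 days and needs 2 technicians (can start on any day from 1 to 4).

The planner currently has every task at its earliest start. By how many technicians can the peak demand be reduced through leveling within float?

8

Early-start peak: d1:19  d2:19  d3:10  d4:2  d5:0 ⇒ 19.
Leveled (Activity 1@1, Activity 2@1, Activity 3@1, Activity 4@4, Activity 5@1, Activity 6@3, Activity 7@4): d1:11  d2:11  d3:10  d4:10  d5:8 ⇒ 11.
Reduction 19 − 11 = 8.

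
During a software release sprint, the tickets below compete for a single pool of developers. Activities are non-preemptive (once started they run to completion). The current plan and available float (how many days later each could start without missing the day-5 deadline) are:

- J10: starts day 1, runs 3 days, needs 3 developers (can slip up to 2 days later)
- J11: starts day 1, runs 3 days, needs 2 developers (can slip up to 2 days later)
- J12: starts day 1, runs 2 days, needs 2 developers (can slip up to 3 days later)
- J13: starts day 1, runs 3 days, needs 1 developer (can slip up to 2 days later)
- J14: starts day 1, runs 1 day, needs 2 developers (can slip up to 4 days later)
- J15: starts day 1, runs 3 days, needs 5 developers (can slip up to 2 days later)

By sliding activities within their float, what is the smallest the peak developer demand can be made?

Early-start (J10@1, J11@1, J12@1, J13@1, J14@1, J15@1) gives peak 15: d1:15  d2:13  d3:11  d4:0  d5:0.
Shift J15→3.
Schedule J10@1, J11@1, J12@1, J13@1, J14@1, J15@3: d1:10  d2:8  d3:11  d4:5  d5:5 — peak 11.

11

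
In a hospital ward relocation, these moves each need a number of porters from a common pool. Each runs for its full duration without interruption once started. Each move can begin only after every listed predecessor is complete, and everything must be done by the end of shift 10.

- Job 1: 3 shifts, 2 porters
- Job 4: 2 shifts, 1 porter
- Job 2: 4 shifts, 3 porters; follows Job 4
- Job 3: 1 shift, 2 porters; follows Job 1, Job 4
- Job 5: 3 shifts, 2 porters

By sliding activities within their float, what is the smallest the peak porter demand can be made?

4

Early-start (Job 1@1, Job 4@1, Job 2@3, Job 3@4, Job 5@1) gives peak 7: s1:5  s2:5  s3:7  s4:5  s5:3  s6:3  s7:0  s8:0  s9:0  s10:0.
Shift Job 2→4, Job 3→8, Job 5→8.
Schedule Job 1@1, Job 4@1, Job 2@4, Job 3@8, Job 5@8: s1:3  s2:3  s3:2  s4:3  s5:3  s6:3  s7:3  s8:4  s9:2  s10:2 — peak 4.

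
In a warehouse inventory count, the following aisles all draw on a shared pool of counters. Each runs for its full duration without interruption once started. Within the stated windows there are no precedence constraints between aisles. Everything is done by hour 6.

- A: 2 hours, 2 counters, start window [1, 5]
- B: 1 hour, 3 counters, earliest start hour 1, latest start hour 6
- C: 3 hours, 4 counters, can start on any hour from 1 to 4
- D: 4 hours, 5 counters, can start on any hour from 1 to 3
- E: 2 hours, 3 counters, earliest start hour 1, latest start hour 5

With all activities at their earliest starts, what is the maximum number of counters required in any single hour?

Early-start schedule: A@1, B@1, C@1, D@1, E@1.
Load per hour: hour 1: 17, hour 2: 14, hour 3: 9, hour 4: 5, hour 5: 0, hour 6: 0.
Peak is 17.

17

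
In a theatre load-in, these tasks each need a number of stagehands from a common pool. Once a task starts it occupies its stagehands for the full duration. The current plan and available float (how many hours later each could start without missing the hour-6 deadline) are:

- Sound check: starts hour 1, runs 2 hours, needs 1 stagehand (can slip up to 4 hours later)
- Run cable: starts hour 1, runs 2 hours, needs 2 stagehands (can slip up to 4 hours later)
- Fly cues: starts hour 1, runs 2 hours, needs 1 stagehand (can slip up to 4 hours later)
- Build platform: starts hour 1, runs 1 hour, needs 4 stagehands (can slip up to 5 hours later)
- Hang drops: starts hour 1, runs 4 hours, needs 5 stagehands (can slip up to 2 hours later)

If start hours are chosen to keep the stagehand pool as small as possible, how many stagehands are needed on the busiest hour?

Early-start (Sound check@1, Run cable@1, Fly cues@1, Build platform@1, Hang drops@1) gives peak 13: h1:13  h2:9  h3:5  h4:5  h5:0  h6:0.
Shift Run cable→5, Fly cues→3, Build platform→5.
Schedule Sound check@1, Run cable@5, Fly cues@3, Build platform@5, Hang drops@1: h1:6  h2:6  h3:6  h4:6  h5:6  h6:2 — peak 6.
Total stagehand-hours = 32 over 6 hours ⇒ peak ≥ ⌈32/6⌉ = 6, so 6 is optimal.

6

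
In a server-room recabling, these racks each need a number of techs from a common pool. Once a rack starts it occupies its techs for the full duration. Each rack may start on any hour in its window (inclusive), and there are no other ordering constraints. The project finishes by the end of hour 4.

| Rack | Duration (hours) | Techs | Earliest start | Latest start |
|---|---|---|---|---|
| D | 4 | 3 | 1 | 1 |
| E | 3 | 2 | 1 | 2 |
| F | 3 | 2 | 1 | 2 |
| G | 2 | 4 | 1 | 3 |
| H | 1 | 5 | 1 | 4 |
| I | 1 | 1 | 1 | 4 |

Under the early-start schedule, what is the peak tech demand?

17

Early-start schedule: D@1, E@1, F@1, G@1, H@1, I@1.
Load per hour: hour 1: 17, hour 2: 11, hour 3: 7, hour 4: 3.
Peak is 17.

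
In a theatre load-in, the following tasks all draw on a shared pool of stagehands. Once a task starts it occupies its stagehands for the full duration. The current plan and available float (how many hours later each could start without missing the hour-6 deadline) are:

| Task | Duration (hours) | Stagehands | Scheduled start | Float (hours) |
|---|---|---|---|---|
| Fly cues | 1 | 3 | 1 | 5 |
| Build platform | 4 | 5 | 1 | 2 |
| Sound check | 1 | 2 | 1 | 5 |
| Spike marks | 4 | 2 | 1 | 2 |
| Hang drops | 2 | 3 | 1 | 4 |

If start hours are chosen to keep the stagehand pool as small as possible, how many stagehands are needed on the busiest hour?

7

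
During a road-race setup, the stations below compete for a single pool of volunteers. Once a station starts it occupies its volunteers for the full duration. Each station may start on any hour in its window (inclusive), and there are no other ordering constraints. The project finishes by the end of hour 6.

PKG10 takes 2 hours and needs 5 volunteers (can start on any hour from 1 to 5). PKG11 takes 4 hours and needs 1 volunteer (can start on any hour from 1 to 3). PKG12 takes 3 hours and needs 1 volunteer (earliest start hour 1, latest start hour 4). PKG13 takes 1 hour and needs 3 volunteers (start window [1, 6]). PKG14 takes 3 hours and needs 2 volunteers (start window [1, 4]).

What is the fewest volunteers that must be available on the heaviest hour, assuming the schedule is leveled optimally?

Early-start (PKG10@1, PKG11@1, PKG12@1, PKG13@1, PKG14@1) gives peak 12: h1:12  h2:9  h3:4  h4:1  h5:0  h6:0.
Shift PKG11→3, PKG12→3, PKG13→3, PKG14→4.
Schedule PKG10@1, PKG11@3, PKG12@3, PKG13@3, PKG14@4: h1:5  h2:5  h3:5  h4:4  h5:4  h6:3 — peak 5.
Total volunteer-hours = 26 over 6 hours ⇒ peak ≥ ⌈26/6⌉ = 5, so 5 is optimal.

5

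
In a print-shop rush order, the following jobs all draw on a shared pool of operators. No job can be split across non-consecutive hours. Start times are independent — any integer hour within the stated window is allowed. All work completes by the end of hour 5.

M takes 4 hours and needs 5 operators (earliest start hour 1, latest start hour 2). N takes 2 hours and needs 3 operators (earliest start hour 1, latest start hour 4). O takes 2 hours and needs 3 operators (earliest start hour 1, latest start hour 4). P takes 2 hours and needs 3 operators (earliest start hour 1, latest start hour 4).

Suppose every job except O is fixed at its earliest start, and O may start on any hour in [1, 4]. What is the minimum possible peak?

11

O@1: h1:14  h2:14  h3:5  h4:5  h5:0 → peak 14
O@2: h1:11  h2:14  h3:8  h4:5  h5:0 → peak 14
O@3: h1:11  h2:11  h3:8  h4:8  h5:0 → peak 11
O@4: h1:11  h2:11  h3:5  h4:8  h5:3 → peak 11
Best is O@3, peak 11.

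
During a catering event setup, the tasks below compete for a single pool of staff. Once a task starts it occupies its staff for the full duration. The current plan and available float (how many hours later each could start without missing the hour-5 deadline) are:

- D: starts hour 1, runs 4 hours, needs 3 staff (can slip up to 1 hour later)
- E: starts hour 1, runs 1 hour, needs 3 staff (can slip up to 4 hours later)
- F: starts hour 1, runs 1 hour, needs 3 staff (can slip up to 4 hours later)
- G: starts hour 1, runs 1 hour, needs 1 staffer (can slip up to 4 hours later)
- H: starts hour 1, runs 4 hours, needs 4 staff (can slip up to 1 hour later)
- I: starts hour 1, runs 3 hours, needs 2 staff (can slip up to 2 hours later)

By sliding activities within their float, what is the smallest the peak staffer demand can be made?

Early-start (D@1, E@1, F@1, G@1, H@1, I@1) gives peak 16: h1:16  h2:9  h3:9  h4:7  h5:0.
Shift G→2, H→2, I→3.
Schedule D@1, E@1, F@1, G@2, H@2, I@3: h1:9  h2:8  h3:9  h4:9  h5:6 — peak 9.
Total staffer-hours = 41 over 5 hours ⇒ peak ≥ ⌈41/5⌉ = 9, so 9 is optimal.

9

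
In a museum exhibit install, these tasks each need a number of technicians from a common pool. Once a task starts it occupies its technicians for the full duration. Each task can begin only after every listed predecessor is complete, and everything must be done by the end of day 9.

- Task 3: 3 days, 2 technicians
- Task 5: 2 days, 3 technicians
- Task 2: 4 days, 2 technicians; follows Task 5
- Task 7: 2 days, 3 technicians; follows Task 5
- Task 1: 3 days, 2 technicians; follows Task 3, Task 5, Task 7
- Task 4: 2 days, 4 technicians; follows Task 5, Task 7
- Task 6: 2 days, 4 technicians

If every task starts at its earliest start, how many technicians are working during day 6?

8

At early start, day 6 has: Task 2, Task 1, Task 4.
Demand: 2 + 2 + 4 = 8.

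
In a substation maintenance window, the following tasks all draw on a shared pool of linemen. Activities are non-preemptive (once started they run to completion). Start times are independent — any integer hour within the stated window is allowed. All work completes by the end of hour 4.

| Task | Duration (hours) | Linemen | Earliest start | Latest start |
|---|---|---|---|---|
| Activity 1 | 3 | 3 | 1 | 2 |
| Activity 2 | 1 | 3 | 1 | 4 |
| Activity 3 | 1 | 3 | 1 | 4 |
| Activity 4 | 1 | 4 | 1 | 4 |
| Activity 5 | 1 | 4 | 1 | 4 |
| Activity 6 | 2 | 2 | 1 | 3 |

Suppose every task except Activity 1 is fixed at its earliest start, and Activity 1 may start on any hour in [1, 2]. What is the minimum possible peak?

16

Activity 1@1: h1:19  h2:5  h3:3  h4:0 → peak 19
Activity 1@2: h1:16  h2:5  h3:3  h4:3 → peak 16
Best is Activity 1@2, peak 16.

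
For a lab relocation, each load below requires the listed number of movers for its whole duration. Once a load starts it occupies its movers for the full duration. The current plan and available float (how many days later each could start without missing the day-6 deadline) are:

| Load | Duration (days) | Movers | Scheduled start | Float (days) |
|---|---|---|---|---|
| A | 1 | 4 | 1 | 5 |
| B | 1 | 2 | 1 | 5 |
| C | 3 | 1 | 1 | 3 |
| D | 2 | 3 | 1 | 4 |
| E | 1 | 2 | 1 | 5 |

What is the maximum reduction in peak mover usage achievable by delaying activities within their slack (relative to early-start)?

8

Early-start peak: d1:12  d2:4  d3:1  d4:0  d5:0  d6:0 ⇒ 12.
Leveled (A@1, B@2, C@2, D@3, E@5): d1:4  d2:3  d3:4  d4:4  d5:2  d6:0 ⇒ 4.
Reduction 12 − 4 = 8.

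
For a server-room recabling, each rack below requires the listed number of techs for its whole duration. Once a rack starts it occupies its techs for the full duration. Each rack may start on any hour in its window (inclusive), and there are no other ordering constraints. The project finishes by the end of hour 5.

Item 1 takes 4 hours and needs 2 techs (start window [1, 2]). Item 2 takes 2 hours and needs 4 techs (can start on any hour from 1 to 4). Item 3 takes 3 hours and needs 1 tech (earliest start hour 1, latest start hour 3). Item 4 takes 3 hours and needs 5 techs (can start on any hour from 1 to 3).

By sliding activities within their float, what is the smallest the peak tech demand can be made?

Early-start (Item 1@1, Item 2@1, Item 3@1, Item 4@1) gives peak 12: h1:12  h2:12  h3:8  h4:2  h5:0.
Shift Item 4→3.
Schedule Item 1@1, Item 2@1, Item 3@1, Item 4@3: h1:7  h2:7  h3:8  h4:7  h5:5 — peak 8.

8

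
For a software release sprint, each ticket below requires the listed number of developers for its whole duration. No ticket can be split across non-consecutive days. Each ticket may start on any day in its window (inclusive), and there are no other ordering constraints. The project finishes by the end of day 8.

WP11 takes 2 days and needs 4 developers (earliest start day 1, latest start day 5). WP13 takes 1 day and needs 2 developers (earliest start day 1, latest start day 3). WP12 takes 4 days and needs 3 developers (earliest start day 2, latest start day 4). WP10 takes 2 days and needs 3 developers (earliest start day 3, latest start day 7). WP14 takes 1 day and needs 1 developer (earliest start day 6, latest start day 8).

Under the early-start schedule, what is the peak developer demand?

7

Early-start schedule: WP11@1, WP13@1, WP12@2, WP10@3, WP14@6.
Load per day: day 1: 6, day 2: 7, day 3: 6, day 4: 6, day 5: 3, day 6: 1, day 7: 0, day 8: 0.
Peak is 7.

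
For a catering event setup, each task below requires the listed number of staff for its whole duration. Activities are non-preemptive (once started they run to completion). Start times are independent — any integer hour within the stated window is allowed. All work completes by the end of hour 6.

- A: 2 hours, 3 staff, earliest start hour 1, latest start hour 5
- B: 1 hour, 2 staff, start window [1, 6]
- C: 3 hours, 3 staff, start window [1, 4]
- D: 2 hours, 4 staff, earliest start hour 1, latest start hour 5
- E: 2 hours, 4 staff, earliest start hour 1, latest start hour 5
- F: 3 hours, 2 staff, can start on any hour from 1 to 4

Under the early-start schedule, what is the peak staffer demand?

18

Early-start schedule: A@1, B@1, C@1, D@1, E@1, F@1.
Load per hour: hour 1: 18, hour 2: 16, hour 3: 5, hour 4: 0, hour 5: 0, hour 6: 0.
Peak is 18.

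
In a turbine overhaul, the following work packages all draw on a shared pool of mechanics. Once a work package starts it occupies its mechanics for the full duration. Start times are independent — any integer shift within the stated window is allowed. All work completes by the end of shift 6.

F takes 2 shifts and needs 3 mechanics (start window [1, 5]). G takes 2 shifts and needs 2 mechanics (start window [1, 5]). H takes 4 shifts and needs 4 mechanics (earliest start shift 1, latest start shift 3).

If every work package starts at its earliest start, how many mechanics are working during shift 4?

At early start, shift 4 has: H.
Demand: 4 = 4.

4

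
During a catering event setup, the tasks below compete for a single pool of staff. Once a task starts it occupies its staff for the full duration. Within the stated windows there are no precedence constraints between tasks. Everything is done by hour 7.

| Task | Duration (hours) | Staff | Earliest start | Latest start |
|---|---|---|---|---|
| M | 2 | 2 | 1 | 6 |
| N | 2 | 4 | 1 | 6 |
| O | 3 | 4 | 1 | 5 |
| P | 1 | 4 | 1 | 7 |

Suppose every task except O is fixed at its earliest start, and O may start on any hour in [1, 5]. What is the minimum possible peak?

10

O@1: h1:14  h2:10  h3:4  h4:0  h5:0  h6:0  h7:0 → peak 14
O@2: h1:10  h2:10  h3:4  h4:4  h5:0  h6:0  h7:0 → peak 10
O@3: h1:10  h2:6  h3:4  h4:4  h5:4  h6:0  h7:0 → peak 10
O@4: h1:10  h2:6  h3:0  h4:4  h5:4  h6:4  h7:0 → peak 10
O@5: h1:10  h2:6  h3:0  h4:0  h5:4  h6:4  h7:4 → peak 10
Best is O@2, peak 10.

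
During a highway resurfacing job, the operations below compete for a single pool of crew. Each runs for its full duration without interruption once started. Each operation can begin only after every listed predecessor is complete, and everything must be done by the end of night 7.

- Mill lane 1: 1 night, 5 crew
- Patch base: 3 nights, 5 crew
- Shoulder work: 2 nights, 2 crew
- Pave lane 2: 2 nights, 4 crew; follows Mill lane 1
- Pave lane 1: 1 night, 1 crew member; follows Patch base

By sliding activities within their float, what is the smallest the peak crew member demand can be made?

6

Early-start (Mill lane 1@1, Patch base@1, Shoulder work@1, Pave lane 2@2, Pave lane 1@4) gives peak 12: n1:12  n2:11  n3:9  n4:1  n5:0  n6:0  n7:0.
Shift Patch base→2, Shoulder work→5, Pave lane 2→5, Pave lane 1→7.
Schedule Mill lane 1@1, Patch base@2, Shoulder work@5, Pave lane 2@5, Pave lane 1@7: n1:5  n2:5  n3:5  n4:5  n5:6  n6:6  n7:1 — peak 6.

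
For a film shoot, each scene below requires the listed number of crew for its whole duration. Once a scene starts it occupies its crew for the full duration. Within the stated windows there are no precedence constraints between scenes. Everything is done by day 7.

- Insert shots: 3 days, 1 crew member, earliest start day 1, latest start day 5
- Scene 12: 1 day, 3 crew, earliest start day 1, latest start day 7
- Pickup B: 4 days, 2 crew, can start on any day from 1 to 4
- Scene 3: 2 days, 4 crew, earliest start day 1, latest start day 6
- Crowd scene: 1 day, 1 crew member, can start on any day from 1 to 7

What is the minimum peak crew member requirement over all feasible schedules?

Early-start (Insert shots@1, Scene 12@1, Pickup B@1, Scene 3@1, Crowd scene@1) gives peak 11: d1:11  d2:7  d3:3  d4:2  d5:0  d6:0  d7:0.
Shift Pickup B→2, Scene 3→6, Crowd scene→2.
Schedule Insert shots@1, Scene 12@1, Pickup B@2, Scene 3@6, Crowd scene@2: d1:4  d2:4  d3:3  d4:2  d5:2  d6:4  d7:4 — peak 4.
Total crew member-days = 23 over 7 days ⇒ peak ≥ ⌈23/7⌉ = 4, so 4 is optimal.

4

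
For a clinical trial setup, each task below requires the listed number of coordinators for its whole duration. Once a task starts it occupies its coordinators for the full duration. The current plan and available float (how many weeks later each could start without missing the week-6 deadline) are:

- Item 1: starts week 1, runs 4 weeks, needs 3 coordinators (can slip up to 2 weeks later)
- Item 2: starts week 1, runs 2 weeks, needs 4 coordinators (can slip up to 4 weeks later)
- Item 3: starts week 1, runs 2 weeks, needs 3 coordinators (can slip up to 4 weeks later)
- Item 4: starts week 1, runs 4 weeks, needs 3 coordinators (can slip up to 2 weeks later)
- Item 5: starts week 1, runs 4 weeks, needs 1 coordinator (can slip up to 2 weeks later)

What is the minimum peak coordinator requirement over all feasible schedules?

7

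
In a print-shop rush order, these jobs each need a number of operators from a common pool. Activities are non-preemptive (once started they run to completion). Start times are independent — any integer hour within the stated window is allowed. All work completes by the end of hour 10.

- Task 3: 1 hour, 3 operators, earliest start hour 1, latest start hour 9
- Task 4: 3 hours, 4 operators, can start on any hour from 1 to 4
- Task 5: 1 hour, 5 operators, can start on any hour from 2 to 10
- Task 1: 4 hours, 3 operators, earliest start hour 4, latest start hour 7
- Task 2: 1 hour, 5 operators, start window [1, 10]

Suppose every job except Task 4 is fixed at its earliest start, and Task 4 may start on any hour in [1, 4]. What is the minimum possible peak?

8

Task 4@1: h1:12  h2:9  h3:4  h4:3  h5:3  h6:3  h7:3  h8:0  h9:0  h10:0 → peak 12
Task 4@2: h1:8  h2:9  h3:4  h4:7  h5:3  h6:3  h7:3  h8:0  h9:0  h10:0 → peak 9
Task 4@3: h1:8  h2:5  h3:4  h4:7  h5:7  h6:3  h7:3  h8:0  h9:0  h10:0 → peak 8
Task 4@4: h1:8  h2:5  h3:0  h4:7  h5:7  h6:7  h7:3  h8:0  h9:0  h10:0 → peak 8
Best is Task 4@3, peak 8.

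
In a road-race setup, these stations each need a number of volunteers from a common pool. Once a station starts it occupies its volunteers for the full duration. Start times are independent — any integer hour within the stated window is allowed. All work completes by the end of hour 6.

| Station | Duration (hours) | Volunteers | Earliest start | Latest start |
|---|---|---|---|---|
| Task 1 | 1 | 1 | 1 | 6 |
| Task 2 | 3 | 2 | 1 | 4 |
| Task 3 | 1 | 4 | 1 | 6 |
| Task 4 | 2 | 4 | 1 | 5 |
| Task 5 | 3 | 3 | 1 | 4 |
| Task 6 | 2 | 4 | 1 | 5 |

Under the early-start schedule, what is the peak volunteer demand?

18

Early-start schedule: Task 1@1, Task 2@1, Task 3@1, Task 4@1, Task 5@1, Task 6@1.
Load per hour: hour 1: 18, hour 2: 13, hour 3: 5, hour 4: 0, hour 5: 0, hour 6: 0.
Peak is 18.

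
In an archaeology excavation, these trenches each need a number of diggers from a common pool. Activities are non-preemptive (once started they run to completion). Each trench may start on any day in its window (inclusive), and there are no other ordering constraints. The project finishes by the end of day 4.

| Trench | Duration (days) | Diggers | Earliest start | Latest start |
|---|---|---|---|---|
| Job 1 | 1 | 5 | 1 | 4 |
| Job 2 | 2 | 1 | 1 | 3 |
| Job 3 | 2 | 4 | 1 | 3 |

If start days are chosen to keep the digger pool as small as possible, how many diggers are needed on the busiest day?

Early-start (Job 1@1, Job 2@1, Job 3@1) gives peak 10: d1:10  d2:5  d3:0  d4:0.
Shift Job 2→2, Job 3→2.
Schedule Job 1@1, Job 2@2, Job 3@2: d1:5  d2:5  d3:5  d4:0 — peak 5.

5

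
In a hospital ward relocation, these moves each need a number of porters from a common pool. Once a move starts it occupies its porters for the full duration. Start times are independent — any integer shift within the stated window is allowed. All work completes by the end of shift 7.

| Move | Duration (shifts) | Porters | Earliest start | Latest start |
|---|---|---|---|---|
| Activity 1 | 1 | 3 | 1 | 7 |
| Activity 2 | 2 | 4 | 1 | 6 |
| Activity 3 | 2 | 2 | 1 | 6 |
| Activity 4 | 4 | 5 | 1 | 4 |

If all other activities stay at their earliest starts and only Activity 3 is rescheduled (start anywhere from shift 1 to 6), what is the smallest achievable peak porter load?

Activity 3@1: s1:14  s2:11  s3:5  s4:5  s5:0  s6:0  s7:0 → peak 14
Activity 3@2: s1:12  s2:11  s3:7  s4:5  s5:0  s6:0  s7:0 → peak 12
Activity 3@3: s1:12  s2:9  s3:7  s4:7  s5:0  s6:0  s7:0 → peak 12
Activity 3@4: s1:12  s2:9  s3:5  s4:7  s5:2  s6:0  s7:0 → peak 12
Activity 3@5: s1:12  s2:9  s3:5  s4:5  s5:2  s6:2  s7:0 → peak 12
Activity 3@6: s1:12  s2:9  s3:5  s4:5  s5:0  s6:2  s7:2 → peak 12
Best is Activity 3@2, peak 12.

12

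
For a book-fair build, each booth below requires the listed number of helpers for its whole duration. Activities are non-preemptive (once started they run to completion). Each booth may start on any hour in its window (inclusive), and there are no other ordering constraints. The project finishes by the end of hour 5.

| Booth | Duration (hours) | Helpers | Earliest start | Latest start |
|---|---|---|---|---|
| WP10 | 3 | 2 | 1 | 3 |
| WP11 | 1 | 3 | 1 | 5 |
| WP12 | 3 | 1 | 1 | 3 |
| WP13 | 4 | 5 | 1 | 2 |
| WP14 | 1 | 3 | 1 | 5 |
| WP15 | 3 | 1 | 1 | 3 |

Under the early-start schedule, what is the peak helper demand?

Early-start schedule: WP10@1, WP11@1, WP12@1, WP13@1, WP14@1, WP15@1.
Load per hour: hour 1: 15, hour 2: 9, hour 3: 9, hour 4: 5, hour 5: 0.
Peak is 15.

15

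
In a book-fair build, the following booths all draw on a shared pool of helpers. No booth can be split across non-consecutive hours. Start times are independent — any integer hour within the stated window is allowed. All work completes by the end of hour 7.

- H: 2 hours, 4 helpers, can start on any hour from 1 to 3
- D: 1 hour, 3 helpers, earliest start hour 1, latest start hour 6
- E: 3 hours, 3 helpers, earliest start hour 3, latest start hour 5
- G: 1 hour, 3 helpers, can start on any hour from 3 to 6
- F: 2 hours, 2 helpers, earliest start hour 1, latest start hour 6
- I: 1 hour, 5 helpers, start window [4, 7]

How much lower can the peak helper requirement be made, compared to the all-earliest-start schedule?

3

Early-start peak: h1:9  h2:6  h3:6  h4:8  h5:3  h6:0  h7:0 ⇒ 9.
Leveled (H@1, D@3, E@3, G@4, F@1, I@6): h1:6  h2:6  h3:6  h4:6  h5:3  h6:5  h7:0 ⇒ 6.
Reduction 9 − 6 = 3.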